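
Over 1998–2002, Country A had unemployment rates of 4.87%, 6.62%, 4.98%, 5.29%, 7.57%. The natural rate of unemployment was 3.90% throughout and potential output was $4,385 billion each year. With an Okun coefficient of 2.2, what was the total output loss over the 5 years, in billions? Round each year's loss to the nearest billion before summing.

Year 1998: gap = -2.2 × (4.87 - 3.9) = -2.134%, loss ≈ 4385 × 2.134/100 ≈ 94.
Year 1999: gap = -2.2 × (6.62 - 3.9) = -5.984%, loss ≈ 4385 × 5.984/100 ≈ 262.
Year 2000: gap = -2.2 × (4.98 - 3.9) = -2.376%, loss ≈ 4385 × 2.376/100 ≈ 104.
Year 2001: gap = -2.2 × (5.29 - 3.9) = -3.058%, loss ≈ 4385 × 3.058/100 ≈ 134.
Year 2002: gap = -2.2 × (7.57 - 3.9) = -8.074%, loss ≈ 4385 × 8.074/100 ≈ 354.
Total lost output = 94 + 262 + 104 + 134 + 354 = 948 billion.

$948 billion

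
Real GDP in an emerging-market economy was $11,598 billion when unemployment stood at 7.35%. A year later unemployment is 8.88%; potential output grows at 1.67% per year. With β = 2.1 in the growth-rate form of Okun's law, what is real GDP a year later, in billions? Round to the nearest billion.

Δu = 8.88 - 7.35 = 1.53 points.
Okun's law (growth form): g_Y = g_Y* - β × Δu = 1.67 - 2.1 × (1.53) = 1.67 - 3.213 = -1.543%.
Real GDP in the next year = 11598 × (1 - 1.543/100) = 11598 × 0.98457 ≈ 11419 billion.

$11,419 billion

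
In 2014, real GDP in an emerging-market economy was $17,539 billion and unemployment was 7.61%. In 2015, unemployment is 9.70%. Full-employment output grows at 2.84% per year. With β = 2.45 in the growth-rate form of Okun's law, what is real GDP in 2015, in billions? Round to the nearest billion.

$17,139 billion

Δu = 9.7 - 7.61 = 2.09 points.
Okun's law (growth form): g_Y = g_Y* - β × Δu = 2.84 - 2.45 × (2.09) = 2.84 - 5.1205 = -2.2805%.
Real GDP in the next year = 17539 × (1 - 2.2805/100) = 17539 × 0.977195 ≈ 17139 billion.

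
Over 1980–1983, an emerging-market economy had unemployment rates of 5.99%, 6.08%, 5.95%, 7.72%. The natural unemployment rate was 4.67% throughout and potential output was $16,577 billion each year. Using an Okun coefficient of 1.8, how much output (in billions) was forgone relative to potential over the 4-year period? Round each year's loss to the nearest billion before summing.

$2,107 billion

Year 1980: gap = -1.8 × (5.99 - 4.67) = -2.376%, loss ≈ 16577 × 2.376/100 ≈ 394.
Year 1981: gap = -1.8 × (6.08 - 4.67) = -2.538%, loss ≈ 16577 × 2.538/100 ≈ 421.
Year 1982: gap = -1.8 × (5.95 - 4.67) = -2.304%, loss ≈ 16577 × 2.304/100 ≈ 382.
Year 1983: gap = -1.8 × (7.72 - 4.67) = -5.49%, loss ≈ 16577 × 5.49/100 ≈ 910.
Total lost output = 394 + 421 + 382 + 910 = 2107 billion.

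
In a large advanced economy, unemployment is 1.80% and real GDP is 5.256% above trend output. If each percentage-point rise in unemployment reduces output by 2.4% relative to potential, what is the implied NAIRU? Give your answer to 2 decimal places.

3.99%

From Okun's law, u - u* = -(output gap)/β = -(5.256)/2.4 = -2.19 points.
So u* = 1.8 + 2.19 = 3.99%.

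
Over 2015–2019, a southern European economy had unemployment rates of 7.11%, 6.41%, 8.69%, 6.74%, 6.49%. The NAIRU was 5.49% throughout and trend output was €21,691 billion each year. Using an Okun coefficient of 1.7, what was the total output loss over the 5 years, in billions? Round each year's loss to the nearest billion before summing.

€2,946 billion

Year 2015: gap = -1.7 × (7.11 - 5.49) = -2.754%, loss ≈ 21691 × 2.754/100 ≈ 597.
Year 2016: gap = -1.7 × (6.41 - 5.49) = -1.564%, loss ≈ 21691 × 1.564/100 ≈ 339.
Year 2017: gap = -1.7 × (8.69 - 5.49) = -5.44%, loss ≈ 21691 × 5.44/100 ≈ 1180.
Year 2018: gap = -1.7 × (6.74 - 5.49) = -2.125%, loss ≈ 21691 × 2.125/100 ≈ 461.
Year 2019: gap = -1.7 × (6.49 - 5.49) = -1.7%, loss ≈ 21691 × 1.7/100 ≈ 369.
Total lost output = 597 + 339 + 1180 + 461 + 369 = 2946 billion.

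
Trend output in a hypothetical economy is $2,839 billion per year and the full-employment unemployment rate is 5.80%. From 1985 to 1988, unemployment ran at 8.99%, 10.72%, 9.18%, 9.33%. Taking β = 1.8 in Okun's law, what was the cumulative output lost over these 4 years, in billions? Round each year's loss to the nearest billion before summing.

$767 billion

Year 1985: gap = -1.8 × (8.99 - 5.8) = -5.742%, loss ≈ 2839 × 5.742/100 ≈ 163.
Year 1986: gap = -1.8 × (10.72 - 5.8) = -8.856%, loss ≈ 2839 × 8.856/100 ≈ 251.
Year 1987: gap = -1.8 × (9.18 - 5.8) = -6.084%, loss ≈ 2839 × 6.084/100 ≈ 173.
Year 1988: gap = -1.8 × (9.33 - 5.8) = -6.354%, loss ≈ 2839 × 6.354/100 ≈ 180.
Total lost output = 163 + 251 + 173 + 180 = 767 billion.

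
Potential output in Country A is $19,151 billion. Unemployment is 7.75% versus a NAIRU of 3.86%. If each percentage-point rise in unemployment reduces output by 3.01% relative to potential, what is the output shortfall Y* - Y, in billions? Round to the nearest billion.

$2,242 billion

Output gap = -3.01 × (7.75 - 3.86) = -3.01 × 3.89 = -11.7089%.
Actual GDP ≈ 19151 × 0.882911 ≈ 16909 billion, so the shortfall is 19151 - 16909 = 2242 billion.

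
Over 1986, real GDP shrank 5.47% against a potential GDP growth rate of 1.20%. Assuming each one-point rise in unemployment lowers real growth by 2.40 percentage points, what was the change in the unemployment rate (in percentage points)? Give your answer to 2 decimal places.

Growth-rate Okun's law: g_Y = g_Y* - β × Δu, so Δu = (g_Y* - g_Y)/β.
Δu = (1.2 + 5.47)/2.40 = 6.67/2.40 = 2.78 percentage points.

2.78 percentage points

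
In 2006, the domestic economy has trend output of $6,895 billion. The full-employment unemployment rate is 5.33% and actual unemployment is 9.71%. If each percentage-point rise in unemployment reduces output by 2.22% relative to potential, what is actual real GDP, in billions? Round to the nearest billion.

$6,225 billion

Unemployment gap = 9.71 - 5.33 = 4.38 points, so the output gap is -2.22 × 4.38 = -9.7236%.
Actual GDP = 6895 × (1 - 9.7236/100) = 6895 × 0.902764 ≈ 6225 billion.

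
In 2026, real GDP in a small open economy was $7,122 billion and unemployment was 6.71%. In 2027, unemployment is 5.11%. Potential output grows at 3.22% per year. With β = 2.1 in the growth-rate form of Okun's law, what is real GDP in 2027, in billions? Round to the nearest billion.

Δu = 5.11 - 6.71 = -1.6 points.
Okun's law (growth form): g_Y = g_Y* - β × Δu = 3.22 - 2.1 × (-1.60) = 3.22 + 3.36 = 6.58%.
Real GDP in the next year = 7122 × (1 + 6.58/100) = 7122 × 1.0658 ≈ 7591 billion.

$7,591 billion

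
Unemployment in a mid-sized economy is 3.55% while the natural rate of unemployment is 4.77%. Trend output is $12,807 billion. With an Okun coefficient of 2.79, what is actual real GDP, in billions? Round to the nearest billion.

Unemployment gap = 3.55 - 4.77 = -1.22 points, so the output gap is -2.79 × (-1.22) = 3.4038%.
Actual GDP = 12807 × (1 + 3.4038/100) = 12807 × 1.034038 ≈ 13243 billion.

$13,243 billion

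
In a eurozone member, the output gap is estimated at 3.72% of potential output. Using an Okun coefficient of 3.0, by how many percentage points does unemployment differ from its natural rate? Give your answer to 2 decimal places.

-1.24 percentage points

Okun's law: output gap = -β × (u - u*), so u - u* = -(output gap)/β.
u - u* = -(3.72)/3.0 = -1.24 percentage points.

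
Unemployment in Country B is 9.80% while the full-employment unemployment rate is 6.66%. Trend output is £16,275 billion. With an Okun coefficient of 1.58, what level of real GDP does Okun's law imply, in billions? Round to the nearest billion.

Unemployment gap = 9.8 - 6.66 = 3.14 points, so the output gap is -1.58 × 3.14 = -4.9612%.
Actual GDP = 16275 × (1 - 4.9612/100) = 16275 × 0.950388 ≈ 15468 billion.

£15,468 billion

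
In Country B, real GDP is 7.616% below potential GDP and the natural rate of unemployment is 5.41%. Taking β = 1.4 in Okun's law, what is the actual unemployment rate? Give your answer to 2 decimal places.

10.85%

From Okun's law, u - u* = -(output gap)/β = -(-7.616)/1.4 = 5.44 points.
So u = 5.41 + 5.44 = 10.85%.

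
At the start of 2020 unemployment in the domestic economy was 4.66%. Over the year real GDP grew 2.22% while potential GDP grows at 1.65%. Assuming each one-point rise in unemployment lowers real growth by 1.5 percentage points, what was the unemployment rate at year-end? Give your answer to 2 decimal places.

4.28%

Growth-rate Okun's law: g_Y = g_Y* - β × Δu, so Δu = (g_Y* - g_Y)/β.
Δu = (1.65 - 2.22)/1.5 = -0.57/1.5 = -0.38 percentage points.
Year-end unemployment = 4.66 - 0.38 = 4.28%.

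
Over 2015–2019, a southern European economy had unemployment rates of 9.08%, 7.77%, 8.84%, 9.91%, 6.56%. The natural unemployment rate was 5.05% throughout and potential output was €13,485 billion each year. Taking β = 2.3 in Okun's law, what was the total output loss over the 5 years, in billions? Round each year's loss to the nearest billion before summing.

Year 2015: gap = -2.3 × (9.08 - 5.05) = -9.269%, loss ≈ 13485 × 9.269/100 ≈ 1250.
Year 2016: gap = -2.3 × (7.77 - 5.05) = -6.256%, loss ≈ 13485 × 6.256/100 ≈ 844.
Year 2017: gap = -2.3 × (8.84 - 5.05) = -8.717%, loss ≈ 13485 × 8.717/100 ≈ 1175.
Year 2018: gap = -2.3 × (9.91 - 5.05) = -11.178%, loss ≈ 13485 × 11.178/100 ≈ 1507.
Year 2019: gap = -2.3 × (6.56 - 5.05) = -3.473%, loss ≈ 13485 × 3.473/100 ≈ 468.
Total lost output = 1250 + 844 + 1175 + 1507 + 468 = 5244 billion.

€5,244 billion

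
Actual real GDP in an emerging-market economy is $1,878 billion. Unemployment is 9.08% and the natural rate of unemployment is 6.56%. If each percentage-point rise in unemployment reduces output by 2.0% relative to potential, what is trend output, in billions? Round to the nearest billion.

$1,978 billion

Unemployment gap = 9.08 - 6.56 = 2.52 points, so output gap = -2 × 2.52 = -5.04%.
Since Y = Y* × (1 + gap/100), Y* = 1878/0.9496 ≈ 1978 billion.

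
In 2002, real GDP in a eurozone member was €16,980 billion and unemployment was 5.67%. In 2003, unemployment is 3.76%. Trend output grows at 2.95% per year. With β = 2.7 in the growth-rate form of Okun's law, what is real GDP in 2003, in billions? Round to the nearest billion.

Δu = 3.76 - 5.67 = -1.91 points.
Okun's law (growth form): g_Y = g_Y* - β × Δu = 2.95 - 2.7 × (-1.91) = 2.95 + 5.157 = 8.107%.
Real GDP in the next year = 16980 × (1 + 8.107/100) = 16980 × 1.08107 ≈ 18357 billion.

€18,357 billion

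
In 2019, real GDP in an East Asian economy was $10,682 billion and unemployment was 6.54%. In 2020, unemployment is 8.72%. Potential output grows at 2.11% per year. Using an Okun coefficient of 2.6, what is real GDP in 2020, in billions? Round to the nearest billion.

$10,302 billion

Δu = 8.72 - 6.54 = 2.18 points.
Okun's law (growth form): g_Y = g_Y* - β × Δu = 2.11 - 2.6 × (2.18) = 2.11 - 5.668 = -3.558%.
Real GDP in the next year = 10682 × (1 - 3.558/100) = 10682 × 0.96442 ≈ 10302 billion.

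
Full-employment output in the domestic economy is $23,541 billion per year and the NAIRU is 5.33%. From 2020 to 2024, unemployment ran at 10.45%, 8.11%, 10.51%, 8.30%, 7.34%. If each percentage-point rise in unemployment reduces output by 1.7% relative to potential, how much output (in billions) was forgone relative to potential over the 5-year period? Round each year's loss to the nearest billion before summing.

$7,228 billion

Year 2020: gap = -1.7 × (10.45 - 5.33) = -8.704%, loss ≈ 23541 × 8.704/100 ≈ 2049.
Year 2021: gap = -1.7 × (8.11 - 5.33) = -4.726%, loss ≈ 23541 × 4.726/100 ≈ 1113.
Year 2022: gap = -1.7 × (10.51 - 5.33) = -8.806%, loss ≈ 23541 × 8.806/100 ≈ 2073.
Year 2023: gap = -1.7 × (8.3 - 5.33) = -5.049%, loss ≈ 23541 × 5.049/100 ≈ 1189.
Year 2024: gap = -1.7 × (7.34 - 5.33) = -3.417%, loss ≈ 23541 × 3.417/100 ≈ 804.
Total lost output = 2049 + 1113 + 2073 + 1189 + 804 = 7228 billion.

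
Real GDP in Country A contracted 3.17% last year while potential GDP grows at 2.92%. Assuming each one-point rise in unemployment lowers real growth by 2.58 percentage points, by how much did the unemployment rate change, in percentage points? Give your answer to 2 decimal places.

2.36 percentage points

Growth-rate Okun's law: g_Y = g_Y* - β × Δu, so Δu = (g_Y* - g_Y)/β.
Δu = (2.92 + 3.17)/2.58 = 6.09/2.58 = 2.36 percentage points.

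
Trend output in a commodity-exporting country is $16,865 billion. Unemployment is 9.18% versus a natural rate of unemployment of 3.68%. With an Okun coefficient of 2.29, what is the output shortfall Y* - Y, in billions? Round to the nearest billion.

Output gap = -2.29 × (9.18 - 3.68) = -2.29 × 5.5 = -12.595%.
Actual GDP ≈ 16865 × 0.87405 ≈ 14741 billion, so the shortfall is 16865 - 14741 = 2124 billion.

$2,124 billion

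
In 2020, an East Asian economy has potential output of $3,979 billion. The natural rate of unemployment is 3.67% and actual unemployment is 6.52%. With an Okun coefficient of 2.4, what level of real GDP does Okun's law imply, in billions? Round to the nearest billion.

$3,707 billion

Unemployment gap = 6.52 - 3.67 = 2.85 points, so the output gap is -2.4 × 2.85 = -6.84%.
Actual GDP = 3979 × (1 - 6.84/100) = 3979 × 0.9316 ≈ 3707 billion.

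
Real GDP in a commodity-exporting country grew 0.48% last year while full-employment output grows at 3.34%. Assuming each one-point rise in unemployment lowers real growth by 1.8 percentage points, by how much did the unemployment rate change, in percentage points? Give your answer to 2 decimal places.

1.59 percentage points

Growth-rate Okun's law: g_Y = g_Y* - β × Δu, so Δu = (g_Y* - g_Y)/β.
Δu = (3.34 - 0.48)/1.8 = 2.86/1.8 = 1.59 percentage points.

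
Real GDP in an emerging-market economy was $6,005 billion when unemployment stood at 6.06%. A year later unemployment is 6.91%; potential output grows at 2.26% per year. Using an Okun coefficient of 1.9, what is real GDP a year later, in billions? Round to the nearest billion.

Δu = 6.91 - 6.06 = 0.85 points.
Okun's law (growth form): g_Y = g_Y* - β × Δu = 2.26 - 1.9 × (0.85) = 2.26 - 1.615 = 0.645%.
Real GDP in the next year = 6005 × (1 + 0.645/100) = 6005 × 1.00645 ≈ 6044 billion.

$6,044 billion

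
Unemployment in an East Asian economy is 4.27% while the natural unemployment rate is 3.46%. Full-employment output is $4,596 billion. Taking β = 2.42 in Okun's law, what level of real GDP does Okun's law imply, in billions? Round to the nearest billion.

Unemployment gap = 4.27 - 3.46 = 0.81 points, so the output gap is -2.42 × 0.81 = -1.9602%.
Actual GDP = 4596 × (1 - 1.9602/100) = 4596 × 0.980398 ≈ 4506 billion.

$4,506 billion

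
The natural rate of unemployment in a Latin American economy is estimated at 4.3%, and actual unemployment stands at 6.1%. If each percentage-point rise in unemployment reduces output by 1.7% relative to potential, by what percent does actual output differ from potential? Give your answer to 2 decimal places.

-3.06%

The unemployment gap is 6.1 - 4.3 = 1.8 percentage points.
Okun's law gives an output gap of -1.7 × 1.8 = -3.06%, i.e. 3.06% below potential.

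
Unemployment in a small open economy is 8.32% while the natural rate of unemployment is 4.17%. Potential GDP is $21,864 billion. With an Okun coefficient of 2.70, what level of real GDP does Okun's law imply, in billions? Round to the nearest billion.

Unemployment gap = 8.32 - 4.17 = 4.15 points, so the output gap is -2.7 × 4.15 = -11.205%.
Actual GDP = 21864 × (1 - 11.205/100) = 21864 × 0.88795 ≈ 19414 billion.

$19,414 billion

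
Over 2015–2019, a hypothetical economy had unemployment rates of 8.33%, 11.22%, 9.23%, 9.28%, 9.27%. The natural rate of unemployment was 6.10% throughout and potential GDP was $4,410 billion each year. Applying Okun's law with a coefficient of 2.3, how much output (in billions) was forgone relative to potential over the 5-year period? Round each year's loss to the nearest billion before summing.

Year 2015: gap = -2.3 × (8.33 - 6.1) = -5.129%, loss ≈ 4410 × 5.129/100 ≈ 226.
Year 2016: gap = -2.3 × (11.22 - 6.1) = -11.776%, loss ≈ 4410 × 11.776/100 ≈ 519.
Year 2017: gap = -2.3 × (9.23 - 6.1) = -7.199%, loss ≈ 4410 × 7.199/100 ≈ 317.
Year 2018: gap = -2.3 × (9.28 - 6.1) = -7.314%, loss ≈ 4410 × 7.314/100 ≈ 323.
Year 2019: gap = -2.3 × (9.27 - 6.1) = -7.291%, loss ≈ 4410 × 7.291/100 ≈ 322.
Total lost output = 226 + 519 + 317 + 323 + 322 = 1707 billion.

$1,707 billion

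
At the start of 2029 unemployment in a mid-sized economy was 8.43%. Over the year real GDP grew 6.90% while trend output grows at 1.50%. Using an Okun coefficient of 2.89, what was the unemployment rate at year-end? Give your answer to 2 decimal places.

6.56%

Growth-rate Okun's law: g_Y = g_Y* - β × Δu, so Δu = (g_Y* - g_Y)/β.
Δu = (1.5 - 6.9)/2.89 = -5.4/2.89 = -1.87 percentage points.
Year-end unemployment = 8.43 - 1.87 = 6.56%.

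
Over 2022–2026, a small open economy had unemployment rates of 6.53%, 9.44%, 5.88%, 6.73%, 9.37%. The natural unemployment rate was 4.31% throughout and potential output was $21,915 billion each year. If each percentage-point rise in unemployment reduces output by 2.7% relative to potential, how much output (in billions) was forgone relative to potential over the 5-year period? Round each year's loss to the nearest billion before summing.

$9,704 billion

Year 2022: gap = -2.7 × (6.53 - 4.31) = -5.994%, loss ≈ 21915 × 5.994/100 ≈ 1314.
Year 2023: gap = -2.7 × (9.44 - 4.31) = -13.851%, loss ≈ 21915 × 13.851/100 ≈ 3035.
Year 2024: gap = -2.7 × (5.88 - 4.31) = -4.239%, loss ≈ 21915 × 4.239/100 ≈ 929.
Year 2025: gap = -2.7 × (6.73 - 4.31) = -6.534%, loss ≈ 21915 × 6.534/100 ≈ 1432.
Year 2026: gap = -2.7 × (9.37 - 4.31) = -13.662%, loss ≈ 21915 × 13.662/100 ≈ 2994.
Total lost output = 1314 + 3035 + 929 + 1432 + 2994 = 9704 billion.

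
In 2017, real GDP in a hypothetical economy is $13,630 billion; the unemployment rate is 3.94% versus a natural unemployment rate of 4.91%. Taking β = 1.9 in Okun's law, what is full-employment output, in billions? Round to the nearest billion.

$13,383 billion

Unemployment gap = 3.94 - 4.91 = -0.97 points, so output gap = -1.9 × (-0.97) = 1.843%.
Since Y = Y* × (1 + gap/100), Y* = 13630/1.01843 ≈ 13383 billion.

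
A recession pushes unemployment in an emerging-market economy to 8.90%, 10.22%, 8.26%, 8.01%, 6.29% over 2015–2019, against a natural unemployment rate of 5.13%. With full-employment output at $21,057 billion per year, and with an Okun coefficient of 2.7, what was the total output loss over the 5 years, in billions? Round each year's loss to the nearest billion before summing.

Year 2015: gap = -2.7 × (8.9 - 5.13) = -10.179%, loss ≈ 21057 × 10.179/100 ≈ 2143.
Year 2016: gap = -2.7 × (10.22 - 5.13) = -13.743%, loss ≈ 21057 × 13.743/100 ≈ 2894.
Year 2017: gap = -2.7 × (8.26 - 5.13) = -8.451%, loss ≈ 21057 × 8.451/100 ≈ 1780.
Year 2018: gap = -2.7 × (8.01 - 5.13) = -7.776%, loss ≈ 21057 × 7.776/100 ≈ 1637.
Year 2019: gap = -2.7 × (6.29 - 5.13) = -3.132%, loss ≈ 21057 × 3.132/100 ≈ 660.
Total lost output = 2143 + 2894 + 1780 + 1637 + 660 = 9114 billion.

$9,114 billion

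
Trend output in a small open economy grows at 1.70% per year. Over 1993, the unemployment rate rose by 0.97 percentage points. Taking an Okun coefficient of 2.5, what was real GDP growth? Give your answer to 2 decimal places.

Growth-rate Okun's law: g_Y = g_Y* - β × Δu.
g_Y = 1.70 - 2.5 × (0.97) = 1.7 - 2.425 = -0.725%, i.e. -0.73% to 2 d.p.

-0.73%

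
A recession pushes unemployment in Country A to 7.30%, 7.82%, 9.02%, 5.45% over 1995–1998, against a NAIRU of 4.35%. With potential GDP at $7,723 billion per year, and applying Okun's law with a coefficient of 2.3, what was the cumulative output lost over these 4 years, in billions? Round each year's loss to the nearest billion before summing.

Year 1995: gap = -2.3 × (7.3 - 4.35) = -6.785%, loss ≈ 7723 × 6.785/100 ≈ 524.
Year 1996: gap = -2.3 × (7.82 - 4.35) = -7.981%, loss ≈ 7723 × 7.981/100 ≈ 616.
Year 1997: gap = -2.3 × (9.02 - 4.35) = -10.741%, loss ≈ 7723 × 10.741/100 ≈ 830.
Year 1998: gap = -2.3 × (5.45 - 4.35) = -2.53%, loss ≈ 7723 × 2.53/100 ≈ 195.
Total lost output = 524 + 616 + 830 + 195 = 2165 billion.

$2,165 billion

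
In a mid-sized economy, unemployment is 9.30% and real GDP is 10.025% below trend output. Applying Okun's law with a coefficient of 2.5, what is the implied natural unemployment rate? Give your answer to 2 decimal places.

5.29%

From Okun's law, u - u* = -(output gap)/β = -(-10.025)/2.5 = 4.01 points.
So u* = 9.3 - 4.01 = 5.29%.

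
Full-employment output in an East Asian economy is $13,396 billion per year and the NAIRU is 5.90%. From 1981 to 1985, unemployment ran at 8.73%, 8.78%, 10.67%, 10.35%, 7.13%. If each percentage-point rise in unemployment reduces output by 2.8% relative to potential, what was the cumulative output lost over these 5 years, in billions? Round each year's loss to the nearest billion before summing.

$6,060 billion

Year 1981: gap = -2.8 × (8.73 - 5.9) = -7.924%, loss ≈ 13396 × 7.924/100 ≈ 1061.
Year 1982: gap = -2.8 × (8.78 - 5.9) = -8.064%, loss ≈ 13396 × 8.064/100 ≈ 1080.
Year 1983: gap = -2.8 × (10.67 - 5.9) = -13.356%, loss ≈ 13396 × 13.356/100 ≈ 1789.
Year 1984: gap = -2.8 × (10.35 - 5.9) = -12.46%, loss ≈ 13396 × 12.46/100 ≈ 1669.
Year 1985: gap = -2.8 × (7.13 - 5.9) = -3.444%, loss ≈ 13396 × 3.444/100 ≈ 461.
Total lost output = 1061 + 1080 + 1789 + 1669 + 461 = 6060 billion.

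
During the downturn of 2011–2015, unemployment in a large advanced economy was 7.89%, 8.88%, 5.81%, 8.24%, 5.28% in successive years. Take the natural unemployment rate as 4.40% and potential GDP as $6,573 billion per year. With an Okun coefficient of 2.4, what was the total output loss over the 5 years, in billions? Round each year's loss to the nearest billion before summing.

Year 2011: gap = -2.4 × (7.89 - 4.4) = -8.376%, loss ≈ 6573 × 8.376/100 ≈ 551.
Year 2012: gap = -2.4 × (8.88 - 4.4) = -10.752%, loss ≈ 6573 × 10.752/100 ≈ 707.
Year 2013: gap = -2.4 × (5.81 - 4.4) = -3.384%, loss ≈ 6573 × 3.384/100 ≈ 222.
Year 2014: gap = -2.4 × (8.24 - 4.4) = -9.216%, loss ≈ 6573 × 9.216/100 ≈ 606.
Year 2015: gap = -2.4 × (5.28 - 4.4) = -2.112%, loss ≈ 6573 × 2.112/100 ≈ 139.
Total lost output = 551 + 707 + 222 + 606 + 139 = 2225 billion.

$2,225 billion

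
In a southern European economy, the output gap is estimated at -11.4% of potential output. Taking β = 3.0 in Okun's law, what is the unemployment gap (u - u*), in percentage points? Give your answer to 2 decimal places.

3.80 percentage points

Okun's law: output gap = -β × (u - u*), so u - u* = -(output gap)/β.
u - u* = -(-11.4)/3.0 = 3.8 percentage points.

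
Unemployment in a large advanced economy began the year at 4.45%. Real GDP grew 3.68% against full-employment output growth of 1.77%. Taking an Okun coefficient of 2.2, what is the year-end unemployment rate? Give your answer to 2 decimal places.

3.58%

Growth-rate Okun's law: g_Y = g_Y* - β × Δu, so Δu = (g_Y* - g_Y)/β.
Δu = (1.77 - 3.68)/2.2 = -1.91/2.2 = -0.87 percentage points.
Year-end unemployment = 4.45 - 0.87 = 3.58%.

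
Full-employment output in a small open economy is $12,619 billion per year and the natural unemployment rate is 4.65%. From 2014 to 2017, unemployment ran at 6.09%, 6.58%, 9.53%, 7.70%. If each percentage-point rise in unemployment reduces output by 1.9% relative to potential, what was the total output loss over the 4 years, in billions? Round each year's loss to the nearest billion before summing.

Year 2014: gap = -1.9 × (6.09 - 4.65) = -2.736%, loss ≈ 12619 × 2.736/100 ≈ 345.
Year 2015: gap = -1.9 × (6.58 - 4.65) = -3.667%, loss ≈ 12619 × 3.667/100 ≈ 463.
Year 2016: gap = -1.9 × (9.53 - 4.65) = -9.272%, loss ≈ 12619 × 9.272/100 ≈ 1170.
Year 2017: gap = -1.9 × (7.7 - 4.65) = -5.795%, loss ≈ 12619 × 5.795/100 ≈ 731.
Total lost output = 345 + 463 + 1170 + 731 = 2709 billion.

$2,709 billion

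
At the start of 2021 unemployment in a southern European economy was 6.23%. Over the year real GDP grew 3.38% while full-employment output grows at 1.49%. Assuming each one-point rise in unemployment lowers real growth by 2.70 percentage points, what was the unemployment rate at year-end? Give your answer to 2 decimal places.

5.53%

Growth-rate Okun's law: g_Y = g_Y* - β × Δu, so Δu = (g_Y* - g_Y)/β.
Δu = (1.49 - 3.38)/2.70 = -1.89/2.70 = -0.70 percentage points.
Year-end unemployment = 6.23 - 0.7 = 5.53%.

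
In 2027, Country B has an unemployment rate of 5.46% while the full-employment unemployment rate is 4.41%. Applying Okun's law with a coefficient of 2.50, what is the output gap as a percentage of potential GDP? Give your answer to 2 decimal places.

-2.63%

The unemployment gap is 5.46 - 4.41 = 1.05 percentage points.
Okun's law gives an output gap of -2.5 × 1.05 = -2.625%, i.e. 2.63% below potential.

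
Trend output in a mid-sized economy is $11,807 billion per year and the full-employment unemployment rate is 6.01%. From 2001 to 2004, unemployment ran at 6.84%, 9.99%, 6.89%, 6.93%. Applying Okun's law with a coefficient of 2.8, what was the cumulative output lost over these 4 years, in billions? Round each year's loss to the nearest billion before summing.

Year 2001: gap = -2.8 × (6.84 - 6.01) = -2.324%, loss ≈ 11807 × 2.324/100 ≈ 274.
Year 2002: gap = -2.8 × (9.99 - 6.01) = -11.144%, loss ≈ 11807 × 11.144/100 ≈ 1316.
Year 2003: gap = -2.8 × (6.89 - 6.01) = -2.464%, loss ≈ 11807 × 2.464/100 ≈ 291.
Year 2004: gap = -2.8 × (6.93 - 6.01) = -2.576%, loss ≈ 11807 × 2.576/100 ≈ 304.
Total lost output = 274 + 1316 + 291 + 304 = 2185 billion.

$2,185 billion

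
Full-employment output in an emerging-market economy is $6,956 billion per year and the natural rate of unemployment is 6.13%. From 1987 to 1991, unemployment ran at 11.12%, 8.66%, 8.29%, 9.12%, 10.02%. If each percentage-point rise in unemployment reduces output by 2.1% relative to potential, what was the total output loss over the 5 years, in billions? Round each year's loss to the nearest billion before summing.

Year 1987: gap = -2.1 × (11.12 - 6.13) = -10.479%, loss ≈ 6956 × 10.479/100 ≈ 729.
Year 1988: gap = -2.1 × (8.66 - 6.13) = -5.313%, loss ≈ 6956 × 5.313/100 ≈ 370.
Year 1989: gap = -2.1 × (8.29 - 6.13) = -4.536%, loss ≈ 6956 × 4.536/100 ≈ 316.
Year 1990: gap = -2.1 × (9.12 - 6.13) = -6.279%, loss ≈ 6956 × 6.279/100 ≈ 437.
Year 1991: gap = -2.1 × (10.02 - 6.13) = -8.169%, loss ≈ 6956 × 8.169/100 ≈ 568.
Total lost output = 729 + 370 + 316 + 437 + 568 = 2420 billion.

$2,420 billion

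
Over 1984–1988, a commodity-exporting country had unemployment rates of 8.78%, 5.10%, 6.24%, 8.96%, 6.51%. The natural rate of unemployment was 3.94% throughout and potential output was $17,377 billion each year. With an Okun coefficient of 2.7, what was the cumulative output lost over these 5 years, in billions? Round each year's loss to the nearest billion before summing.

Year 1984: gap = -2.7 × (8.78 - 3.94) = -13.068%, loss ≈ 17377 × 13.068/100 ≈ 2271.
Year 1985: gap = -2.7 × (5.1 - 3.94) = -3.132%, loss ≈ 17377 × 3.132/100 ≈ 544.
Year 1986: gap = -2.7 × (6.24 - 3.94) = -6.21%, loss ≈ 17377 × 6.21/100 ≈ 1079.
Year 1987: gap = -2.7 × (8.96 - 3.94) = -13.554%, loss ≈ 17377 × 13.554/100 ≈ 2355.
Year 1988: gap = -2.7 × (6.51 - 3.94) = -6.939%, loss ≈ 17377 × 6.939/100 ≈ 1206.
Total lost output = 2271 + 544 + 1079 + 2355 + 1206 = 7455 billion.

$7,455 billion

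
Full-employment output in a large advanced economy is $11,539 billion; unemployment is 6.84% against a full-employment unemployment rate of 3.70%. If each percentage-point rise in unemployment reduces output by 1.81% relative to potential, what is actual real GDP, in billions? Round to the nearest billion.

Unemployment gap = 6.84 - 3.7 = 3.14 points, so the output gap is -1.81 × 3.14 = -5.6834%.
Actual GDP = 11539 × (1 - 5.6834/100) = 11539 × 0.943166 ≈ 10883 billion.

$10,883 billion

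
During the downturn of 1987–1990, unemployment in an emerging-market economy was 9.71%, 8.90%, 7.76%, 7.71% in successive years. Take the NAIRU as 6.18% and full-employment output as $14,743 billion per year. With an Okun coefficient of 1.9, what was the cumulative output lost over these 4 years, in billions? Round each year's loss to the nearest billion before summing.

Year 1987: gap = -1.9 × (9.71 - 6.18) = -6.707%, loss ≈ 14743 × 6.707/100 ≈ 989.
Year 1988: gap = -1.9 × (8.9 - 6.18) = -5.168%, loss ≈ 14743 × 5.168/100 ≈ 762.
Year 1989: gap = -1.9 × (7.76 - 6.18) = -3.002%, loss ≈ 14743 × 3.002/100 ≈ 443.
Year 1990: gap = -1.9 × (7.71 - 6.18) = -2.907%, loss ≈ 14743 × 2.907/100 ≈ 429.
Total lost output = 989 + 762 + 443 + 429 = 2623 billion.

$2,623 billion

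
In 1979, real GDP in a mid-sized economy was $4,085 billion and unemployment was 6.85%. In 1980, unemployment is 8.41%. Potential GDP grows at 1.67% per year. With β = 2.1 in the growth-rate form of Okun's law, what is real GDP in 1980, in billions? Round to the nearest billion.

Δu = 8.41 - 6.85 = 1.56 points.
Okun's law (growth form): g_Y = g_Y* - β × Δu = 1.67 - 2.1 × (1.56) = 1.67 - 3.276 = -1.606%.
Real GDP in the next year = 4085 × (1 - 1.606/100) = 4085 × 0.98394 ≈ 4019 billion.

$4,019 billion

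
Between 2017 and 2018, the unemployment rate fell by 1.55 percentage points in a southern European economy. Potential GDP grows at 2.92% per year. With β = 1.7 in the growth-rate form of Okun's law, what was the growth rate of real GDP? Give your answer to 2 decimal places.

5.56%

Growth-rate Okun's law: g_Y = g_Y* - β × Δu.
g_Y = 2.92 - 1.7 × (-1.55) = 2.92 + 2.635 = 5.555%, i.e. 5.56% to 2 d.p.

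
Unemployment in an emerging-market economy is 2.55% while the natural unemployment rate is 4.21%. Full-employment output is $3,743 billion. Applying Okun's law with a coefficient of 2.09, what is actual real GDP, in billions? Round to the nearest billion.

Unemployment gap = 2.55 - 4.21 = -1.66 points, so the output gap is -2.09 × (-1.66) = 3.4694%.
Actual GDP = 3743 × (1 + 3.4694/100) = 3743 × 1.034694 ≈ 3873 billion.

$3,873 billion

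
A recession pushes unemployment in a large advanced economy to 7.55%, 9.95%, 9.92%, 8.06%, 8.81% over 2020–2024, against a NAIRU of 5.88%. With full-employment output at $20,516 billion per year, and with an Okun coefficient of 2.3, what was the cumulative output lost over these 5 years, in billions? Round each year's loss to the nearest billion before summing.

Year 2020: gap = -2.3 × (7.55 - 5.88) = -3.841%, loss ≈ 20516 × 3.841/100 ≈ 788.
Year 2021: gap = -2.3 × (9.95 - 5.88) = -9.361%, loss ≈ 20516 × 9.361/100 ≈ 1921.
Year 2022: gap = -2.3 × (9.92 - 5.88) = -9.292%, loss ≈ 20516 × 9.292/100 ≈ 1906.
Year 2023: gap = -2.3 × (8.06 - 5.88) = -5.014%, loss ≈ 20516 × 5.014/100 ≈ 1029.
Year 2024: gap = -2.3 × (8.81 - 5.88) = -6.739%, loss ≈ 20516 × 6.739/100 ≈ 1383.
Total lost output = 788 + 1921 + 1906 + 1029 + 1383 = 7027 billion.

$7,027 billion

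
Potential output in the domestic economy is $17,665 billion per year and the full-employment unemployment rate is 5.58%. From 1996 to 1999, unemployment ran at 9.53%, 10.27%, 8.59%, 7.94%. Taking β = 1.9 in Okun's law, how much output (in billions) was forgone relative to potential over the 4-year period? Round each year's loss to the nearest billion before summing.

$4,702 billion

Year 1996: gap = -1.9 × (9.53 - 5.58) = -7.505%, loss ≈ 17665 × 7.505/100 ≈ 1326.
Year 1997: gap = -1.9 × (10.27 - 5.58) = -8.911%, loss ≈ 17665 × 8.911/100 ≈ 1574.
Year 1998: gap = -1.9 × (8.59 - 5.58) = -5.719%, loss ≈ 17665 × 5.719/100 ≈ 1010.
Year 1999: gap = -1.9 × (7.94 - 5.58) = -4.484%, loss ≈ 17665 × 4.484/100 ≈ 792.
Total lost output = 1326 + 1574 + 1010 + 792 = 4702 billion.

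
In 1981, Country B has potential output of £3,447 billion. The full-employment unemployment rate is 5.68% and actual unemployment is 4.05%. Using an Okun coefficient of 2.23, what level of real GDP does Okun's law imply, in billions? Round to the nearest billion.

£3,572 billion

Unemployment gap = 4.05 - 5.68 = -1.63 points, so the output gap is -2.23 × (-1.63) = 3.6349%.
Actual GDP = 3447 × (1 + 3.6349/100) = 3447 × 1.036349 ≈ 3572 billion.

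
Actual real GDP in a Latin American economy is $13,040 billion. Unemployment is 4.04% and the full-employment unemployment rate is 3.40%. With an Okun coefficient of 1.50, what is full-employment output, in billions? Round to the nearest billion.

Unemployment gap = 4.04 - 3.4 = 0.64 points, so output gap = -1.5 × 0.64 = -0.96%.
Since Y = Y* × (1 + gap/100), Y* = 13040/0.9904 ≈ 13166 billion.

$13,166 billion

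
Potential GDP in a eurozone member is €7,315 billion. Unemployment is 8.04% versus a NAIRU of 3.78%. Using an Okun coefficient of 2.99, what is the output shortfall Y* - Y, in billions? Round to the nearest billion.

Output gap = -2.99 × (8.04 - 3.78) = -2.99 × 4.26 = -12.7374%.
Actual GDP ≈ 7315 × 0.872626 ≈ 6383 billion, so the shortfall is 7315 - 6383 = 932 billion.

€932 billion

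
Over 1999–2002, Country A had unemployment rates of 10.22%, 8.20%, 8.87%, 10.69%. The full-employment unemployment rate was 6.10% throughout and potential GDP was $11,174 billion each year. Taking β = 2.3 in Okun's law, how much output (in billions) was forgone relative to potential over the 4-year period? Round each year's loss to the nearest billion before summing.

$3,491 billion

Year 1999: gap = -2.3 × (10.22 - 6.1) = -9.476%, loss ≈ 11174 × 9.476/100 ≈ 1059.
Year 2000: gap = -2.3 × (8.2 - 6.1) = -4.83%, loss ≈ 11174 × 4.83/100 ≈ 540.
Year 2001: gap = -2.3 × (8.87 - 6.1) = -6.371%, loss ≈ 11174 × 6.371/100 ≈ 712.
Year 2002: gap = -2.3 × (10.69 - 6.1) = -10.557%, loss ≈ 11174 × 10.557/100 ≈ 1180.
Total lost output = 1059 + 540 + 712 + 1180 = 3491 billion.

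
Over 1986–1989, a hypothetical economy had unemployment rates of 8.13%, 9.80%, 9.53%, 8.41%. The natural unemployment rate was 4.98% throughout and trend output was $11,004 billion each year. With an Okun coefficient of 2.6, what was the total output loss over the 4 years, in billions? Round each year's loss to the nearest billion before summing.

Year 1986: gap = -2.6 × (8.13 - 4.98) = -8.19%, loss ≈ 11004 × 8.19/100 ≈ 901.
Year 1987: gap = -2.6 × (9.8 - 4.98) = -12.532%, loss ≈ 11004 × 12.532/100 ≈ 1379.
Year 1988: gap = -2.6 × (9.53 - 4.98) = -11.83%, loss ≈ 11004 × 11.83/100 ≈ 1302.
Year 1989: gap = -2.6 × (8.41 - 4.98) = -8.918%, loss ≈ 11004 × 8.918/100 ≈ 981.
Total lost output = 901 + 1379 + 1302 + 981 = 4563 billion.

$4,563 billion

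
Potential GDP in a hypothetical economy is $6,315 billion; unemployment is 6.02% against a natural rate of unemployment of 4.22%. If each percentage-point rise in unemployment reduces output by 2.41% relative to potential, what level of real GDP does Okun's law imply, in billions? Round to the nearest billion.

Unemployment gap = 6.02 - 4.22 = 1.8 points, so the output gap is -2.41 × 1.8 = -4.338%.
Actual GDP = 6315 × (1 - 4.338/100) = 6315 × 0.95662 ≈ 6041 billion.

$6,041 billion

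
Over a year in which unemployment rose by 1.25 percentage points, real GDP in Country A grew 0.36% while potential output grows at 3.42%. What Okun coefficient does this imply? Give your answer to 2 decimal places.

β ≈ 2.45

Growth form: g_Y = g_Y* - β × Δu, so β = (g_Y* - g_Y)/Δu.
β = (3.42 - 0.36)/1.25 = 3.06/1.25 = 2.45.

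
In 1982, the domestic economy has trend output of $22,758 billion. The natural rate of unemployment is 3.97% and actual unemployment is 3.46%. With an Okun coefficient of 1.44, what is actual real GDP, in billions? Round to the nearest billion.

Unemployment gap = 3.46 - 3.97 = -0.51 points, so the output gap is -1.44 × (-0.51) = 0.7344%.
Actual GDP = 22758 × (1 + 0.7344/100) = 22758 × 1.007344 ≈ 22925 billion.

$22,925 billion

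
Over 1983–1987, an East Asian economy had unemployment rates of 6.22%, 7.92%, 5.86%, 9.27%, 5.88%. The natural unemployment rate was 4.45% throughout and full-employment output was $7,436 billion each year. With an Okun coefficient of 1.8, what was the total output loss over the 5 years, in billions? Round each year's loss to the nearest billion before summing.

$1,726 billion

Year 1983: gap = -1.8 × (6.22 - 4.45) = -3.186%, loss ≈ 7436 × 3.186/100 ≈ 237.
Year 1984: gap = -1.8 × (7.92 - 4.45) = -6.246%, loss ≈ 7436 × 6.246/100 ≈ 464.
Year 1985: gap = -1.8 × (5.86 - 4.45) = -2.538%, loss ≈ 7436 × 2.538/100 ≈ 189.
Year 1986: gap = -1.8 × (9.27 - 4.45) = -8.676%, loss ≈ 7436 × 8.676/100 ≈ 645.
Year 1987: gap = -1.8 × (5.88 - 4.45) = -2.574%, loss ≈ 7436 × 2.574/100 ≈ 191.
Total lost output = 237 + 464 + 189 + 645 + 191 = 1726 billion.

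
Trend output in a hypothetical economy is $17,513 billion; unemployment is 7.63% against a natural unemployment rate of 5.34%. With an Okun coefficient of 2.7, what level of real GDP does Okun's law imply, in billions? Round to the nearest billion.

Unemployment gap = 7.63 - 5.34 = 2.29 points, so the output gap is -2.7 × 2.29 = -6.183%.
Actual GDP = 17513 × (1 - 6.183/100) = 17513 × 0.93817 ≈ 16430 billion.

$16,430 billion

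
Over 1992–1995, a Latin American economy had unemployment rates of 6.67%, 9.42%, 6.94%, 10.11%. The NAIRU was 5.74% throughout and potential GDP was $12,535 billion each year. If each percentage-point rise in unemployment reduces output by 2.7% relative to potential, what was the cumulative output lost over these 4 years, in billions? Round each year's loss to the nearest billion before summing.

Year 1992: gap = -2.7 × (6.67 - 5.74) = -2.511%, loss ≈ 12535 × 2.511/100 ≈ 315.
Year 1993: gap = -2.7 × (9.42 - 5.74) = -9.936%, loss ≈ 12535 × 9.936/100 ≈ 1245.
Year 1994: gap = -2.7 × (6.94 - 5.74) = -3.24%, loss ≈ 12535 × 3.24/100 ≈ 406.
Year 1995: gap = -2.7 × (10.11 - 5.74) = -11.799%, loss ≈ 12535 × 11.799/100 ≈ 1479.
Total lost output = 315 + 1245 + 406 + 1479 = 3445 billion.

$3,445 billion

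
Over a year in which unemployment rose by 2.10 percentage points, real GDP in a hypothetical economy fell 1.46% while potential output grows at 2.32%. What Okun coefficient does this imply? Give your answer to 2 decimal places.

Growth form: g_Y = g_Y* - β × Δu, so β = (g_Y* - g_Y)/Δu.
β = (2.32 + 1.46)/2.10 = 3.78/2.10 = 1.80.

β ≈ 1.80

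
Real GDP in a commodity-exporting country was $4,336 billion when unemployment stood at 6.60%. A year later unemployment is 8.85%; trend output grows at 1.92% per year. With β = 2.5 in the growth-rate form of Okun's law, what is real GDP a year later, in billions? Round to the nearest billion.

Δu = 8.85 - 6.6 = 2.25 points.
Okun's law (growth form): g_Y = g_Y* - β × Δu = 1.92 - 2.5 × (2.25) = 1.92 - 5.625 = -3.705%.
Real GDP in the next year = 4336 × (1 - 3.705/100) = 4336 × 0.96295 ≈ 4175 billion.

$4,175 billion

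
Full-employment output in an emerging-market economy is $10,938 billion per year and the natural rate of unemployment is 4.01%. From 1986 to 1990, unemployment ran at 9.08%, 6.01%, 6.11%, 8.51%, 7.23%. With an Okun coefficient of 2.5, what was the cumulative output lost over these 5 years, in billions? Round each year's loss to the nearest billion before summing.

Year 1986: gap = -2.5 × (9.08 - 4.01) = -12.675%, loss ≈ 10938 × 12.675/100 ≈ 1386.
Year 1987: gap = -2.5 × (6.01 - 4.01) = -5%, loss ≈ 10938 × 5/100 ≈ 547.
Year 1988: gap = -2.5 × (6.11 - 4.01) = -5.25%, loss ≈ 10938 × 5.25/100 ≈ 574.
Year 1989: gap = -2.5 × (8.51 - 4.01) = -11.25%, loss ≈ 10938 × 11.25/100 ≈ 1231.
Year 1990: gap = -2.5 × (7.23 - 4.01) = -8.05%, loss ≈ 10938 × 8.05/100 ≈ 881.
Total lost output = 1386 + 547 + 574 + 1231 + 881 = 4619 billion.

$4,619 billion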